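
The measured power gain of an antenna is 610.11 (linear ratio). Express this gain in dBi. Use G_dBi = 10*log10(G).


G_dBi = 10 * log10(610.11) = 27.85 dBi

27.85 dBi


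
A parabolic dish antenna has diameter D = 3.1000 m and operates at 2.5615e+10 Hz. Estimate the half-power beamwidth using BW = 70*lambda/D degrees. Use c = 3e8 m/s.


lambda = c / f = 3.0000e+08 / 2.5615e+10 = 0.01171189 m
BW = 70 * 0.01171189 / 3.1000 = 0.2645 deg

0.2645 deg


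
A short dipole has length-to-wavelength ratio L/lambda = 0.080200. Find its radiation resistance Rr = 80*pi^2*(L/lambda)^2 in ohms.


Rr = 80 * pi^2 * (0.080200)^2 = 80 * 9.869604 * 6.432040e-03 = 5.079 ohm

5.079 ohm


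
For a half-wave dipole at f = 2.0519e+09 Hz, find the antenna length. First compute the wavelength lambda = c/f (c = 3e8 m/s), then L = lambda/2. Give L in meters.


lambda = c / f = 3.0000e+08 / 2.0519e+09 = 0.1462060 m
L = lambda / 2 = 0.1462060 / 2 = 0.07310 m

0.07310 m


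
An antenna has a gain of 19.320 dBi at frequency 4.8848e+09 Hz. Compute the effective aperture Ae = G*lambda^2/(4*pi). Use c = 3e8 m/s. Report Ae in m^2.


lambda = c / f = 3.0000e+08 / 4.8848e+09 = 0.06141500 m
G_linear = 10^(19.320/10) = 85.50667
Ae = G_linear * lambda^2 / (4*pi) = 85.50667 * 0.06141500^2 / (4*pi) = 0.02566 m^2

0.02566 m^2


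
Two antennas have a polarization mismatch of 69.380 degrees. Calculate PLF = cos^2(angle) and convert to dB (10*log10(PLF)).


PLF_linear = cos^2(69.380 deg) = 0.1240226
PLF_dB = 10 * log10(0.1240226) = -9.065 dB

-9.065 dB


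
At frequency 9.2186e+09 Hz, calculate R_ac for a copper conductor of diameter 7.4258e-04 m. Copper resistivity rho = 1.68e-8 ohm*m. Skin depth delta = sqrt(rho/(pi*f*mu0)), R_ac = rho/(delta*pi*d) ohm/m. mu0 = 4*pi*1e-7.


delta = sqrt(1.68e-8 / (pi * 9.2186e+09 * 4*pi*1e-7)) = 6.794262e-07 m
R_ac = 1.68e-8 / (6.794262e-07 * pi * 7.4258e-04) = 10.60 ohm/m

10.60 ohm/m


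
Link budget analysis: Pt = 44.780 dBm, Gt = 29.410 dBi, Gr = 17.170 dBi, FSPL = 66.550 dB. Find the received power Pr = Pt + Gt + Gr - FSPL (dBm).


Pr = 44.780 + 29.410 + 17.170 - 66.550 = 24.81 dBm

24.81 dBm


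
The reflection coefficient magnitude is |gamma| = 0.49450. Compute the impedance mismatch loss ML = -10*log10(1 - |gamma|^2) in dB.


ML = -10 * log10(1 - 0.49450^2) = -10 * log10(0.75546975) = 1.218 dB

1.218 dB


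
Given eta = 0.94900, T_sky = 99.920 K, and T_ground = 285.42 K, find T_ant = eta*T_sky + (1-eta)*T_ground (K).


T_ant = 0.94900 * 99.920 + (1 - 0.94900) * 285.42 = 109.4 K

109.4 K


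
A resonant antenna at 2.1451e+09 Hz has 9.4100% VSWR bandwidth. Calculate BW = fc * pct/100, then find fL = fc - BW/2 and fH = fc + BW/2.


BW = 2.1451e+09 * 9.4100/100 = 2.018539e+08 Hz
fL = 2.1451e+09 - 2.018539e+08/2 = 2.044e+09 Hz
fH = 2.1451e+09 + 2.018539e+08/2 = 2.246e+09 Hz

BW=2.019e+08 Hz, fL=2.044e+09 Hz, fH=2.246e+09 Hz


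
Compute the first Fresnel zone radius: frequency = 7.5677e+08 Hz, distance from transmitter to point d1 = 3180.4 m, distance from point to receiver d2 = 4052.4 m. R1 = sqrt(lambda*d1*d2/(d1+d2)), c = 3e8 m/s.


lambda = c / f = 3.0000e+08 / 7.5677e+08 = 0.3964216 m
R1 = sqrt(0.3964216 * 3180.4 * 4052.4 / (3180.4 + 4052.4)) = 26.58 m

26.58 m


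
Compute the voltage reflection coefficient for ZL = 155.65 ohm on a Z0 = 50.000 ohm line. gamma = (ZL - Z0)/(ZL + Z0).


gamma = (155.65 - 50.000) / (155.65 + 50.000) = 0.5137

0.5137


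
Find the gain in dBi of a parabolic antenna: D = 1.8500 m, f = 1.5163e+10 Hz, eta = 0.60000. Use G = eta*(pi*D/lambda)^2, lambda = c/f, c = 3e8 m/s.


lambda = c / f = 3.0000e+08 / 1.5163e+10 = 0.01978500 m
G_linear = 0.60000 * (pi * 1.8500 / 0.01978500)^2 = 51775.27
G_dBi = 10 * log10(51775.27) = 47.14 dBi

47.14 dBi


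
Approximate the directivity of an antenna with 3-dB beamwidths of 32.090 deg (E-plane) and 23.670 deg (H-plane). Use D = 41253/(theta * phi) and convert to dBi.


D_linear = 41253 / (32.090 * 23.670) = 54.31097
D_dBi = 10 * log10(54.31097) = 17.35 dBi

17.35 dBi


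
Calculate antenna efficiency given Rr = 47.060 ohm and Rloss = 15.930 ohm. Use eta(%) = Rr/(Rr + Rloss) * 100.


eta = 47.060 / (47.060 + 15.930) * 100 = 74.71%

74.71%


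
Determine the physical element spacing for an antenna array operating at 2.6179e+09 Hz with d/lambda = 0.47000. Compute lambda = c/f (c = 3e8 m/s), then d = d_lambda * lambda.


lambda = c / f = 3.0000e+08 / 2.6179e+09 = 0.1145957 m
d = 0.47000 * 0.1145957 = 0.05386 m

0.05386 m


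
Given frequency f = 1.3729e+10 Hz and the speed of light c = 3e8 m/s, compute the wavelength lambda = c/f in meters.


lambda = c / f = 3.0000e+08 / 1.3729e+10 = 0.02185 m

0.02185 m


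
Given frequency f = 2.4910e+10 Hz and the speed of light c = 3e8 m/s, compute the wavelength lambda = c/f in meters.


lambda = c / f = 3.0000e+08 / 2.4910e+10 = 0.01204 m

0.01204 m


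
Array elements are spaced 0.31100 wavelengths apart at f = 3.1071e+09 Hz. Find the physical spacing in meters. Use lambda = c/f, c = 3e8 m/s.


lambda = c / f = 3.0000e+08 / 3.1071e+09 = 0.09655306 m
d = 0.31100 * 0.09655306 = 0.03003 m

0.03003 m


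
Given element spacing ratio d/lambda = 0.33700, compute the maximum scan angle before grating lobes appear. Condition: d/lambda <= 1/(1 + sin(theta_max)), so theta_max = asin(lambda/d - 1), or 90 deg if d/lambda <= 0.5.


lambda/d - 1 = 1/0.33700 - 1 = 1.967359 >= 1
d/lambda <= 0.5, so the array can scan to endfire without grating lobes: theta_max = 90 deg

90 deg


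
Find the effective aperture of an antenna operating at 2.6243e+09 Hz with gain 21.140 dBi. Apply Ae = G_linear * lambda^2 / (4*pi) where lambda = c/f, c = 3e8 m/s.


lambda = c / f = 3.0000e+08 / 2.6243e+09 = 0.1143162 m
G_linear = 10^(21.140/10) = 130.0170
Ae = G_linear * lambda^2 / (4*pi) = 130.0170 * 0.1143162^2 / (4*pi) = 0.1352 m^2

0.1352 m^2


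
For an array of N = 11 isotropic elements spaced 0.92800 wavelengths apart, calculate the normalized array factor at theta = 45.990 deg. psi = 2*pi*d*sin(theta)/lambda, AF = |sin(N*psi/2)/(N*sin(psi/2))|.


psi = 2*pi*0.92800*sin(45.990 deg) = 4.193617 rad
AF = |sin(11*4.193617/2) / (11*sin(4.193617/2))| = 0.09240

0.09240


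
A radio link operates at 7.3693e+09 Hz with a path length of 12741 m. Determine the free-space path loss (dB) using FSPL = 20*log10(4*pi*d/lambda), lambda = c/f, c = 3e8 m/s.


lambda = c / f = 3.0000e+08 / 7.3693e+09 = 0.04070943 m
FSPL = 20 * log10(4*pi*12741/0.04070943) = 131.9 dB

131.9 dB


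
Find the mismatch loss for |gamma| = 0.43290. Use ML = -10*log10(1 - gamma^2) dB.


ML = -10 * log10(1 - 0.43290^2) = -10 * log10(0.81259759) = 0.9012 dB

0.9012 dB


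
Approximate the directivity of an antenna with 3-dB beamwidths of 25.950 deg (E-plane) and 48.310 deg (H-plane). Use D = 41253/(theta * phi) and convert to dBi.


D_linear = 41253 / (25.950 * 48.310) = 32.90646
D_dBi = 10 * log10(32.90646) = 15.17 dBi

15.17 dBi


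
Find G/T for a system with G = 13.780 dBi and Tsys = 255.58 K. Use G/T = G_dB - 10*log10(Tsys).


G/T = 13.780 - 10*log10(255.58) = 13.780 - 24.07527 = -10.30 dB/K

-10.30 dB/K


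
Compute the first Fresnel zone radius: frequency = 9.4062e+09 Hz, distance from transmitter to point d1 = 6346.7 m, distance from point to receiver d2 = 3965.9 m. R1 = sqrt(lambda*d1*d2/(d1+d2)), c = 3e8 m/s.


lambda = c / f = 3.0000e+08 / 9.4062e+09 = 0.03189386 m
R1 = sqrt(0.03189386 * 6346.7 * 3965.9 / (6346.7 + 3965.9)) = 8.823 m

8.823 m


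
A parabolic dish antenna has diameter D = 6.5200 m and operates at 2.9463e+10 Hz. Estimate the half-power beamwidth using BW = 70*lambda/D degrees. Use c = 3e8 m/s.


lambda = c / f = 3.0000e+08 / 2.9463e+10 = 0.01018226 m
BW = 70 * 0.01018226 / 6.5200 = 0.1093 deg

0.1093 deg


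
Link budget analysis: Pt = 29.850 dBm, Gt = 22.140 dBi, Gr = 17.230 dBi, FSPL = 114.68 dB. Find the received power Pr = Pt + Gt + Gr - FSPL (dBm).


Pr = 29.850 + 22.140 + 17.230 - 114.68 = -45.46 dBm

-45.46 dBm


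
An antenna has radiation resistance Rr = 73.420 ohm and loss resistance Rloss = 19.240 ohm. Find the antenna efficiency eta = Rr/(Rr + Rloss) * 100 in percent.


eta = 73.420 / (73.420 + 19.240) * 100 = 79.24%

79.24%


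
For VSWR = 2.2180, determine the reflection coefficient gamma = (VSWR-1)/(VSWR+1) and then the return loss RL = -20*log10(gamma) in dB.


gamma = (2.2180 - 1) / (2.2180 + 1) = 0.3784960
RL = -20 * log10(0.3784960) = 8.439 dB

8.439 dB


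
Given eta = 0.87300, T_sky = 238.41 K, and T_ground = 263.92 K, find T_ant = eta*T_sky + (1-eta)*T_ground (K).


T_ant = 0.87300 * 238.41 + (1 - 0.87300) * 263.92 = 241.6 K

241.6 K


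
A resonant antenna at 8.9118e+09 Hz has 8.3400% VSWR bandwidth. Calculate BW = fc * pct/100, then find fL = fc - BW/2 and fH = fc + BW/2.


BW = 8.9118e+09 * 8.3400/100 = 7.432441e+08 Hz
fL = 8.9118e+09 - 7.432441e+08/2 = 8.540e+09 Hz
fH = 8.9118e+09 + 7.432441e+08/2 = 9.283e+09 Hz

BW=7.432e+08 Hz, fL=8.540e+09 Hz, fH=9.283e+09 Hz


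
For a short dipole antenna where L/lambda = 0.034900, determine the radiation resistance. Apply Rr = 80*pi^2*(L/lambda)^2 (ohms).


Rr = 80 * pi^2 * (0.034900)^2 = 80 * 9.869604 * 1.218010e-03 = 0.9617 ohm

0.9617 ohm


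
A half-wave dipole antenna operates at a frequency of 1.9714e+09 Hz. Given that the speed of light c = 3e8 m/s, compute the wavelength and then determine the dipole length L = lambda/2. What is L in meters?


lambda = c / f = 3.0000e+08 / 1.9714e+09 = 0.1521761 m
L = lambda / 2 = 0.1521761 / 2 = 0.07609 m

0.07609 m


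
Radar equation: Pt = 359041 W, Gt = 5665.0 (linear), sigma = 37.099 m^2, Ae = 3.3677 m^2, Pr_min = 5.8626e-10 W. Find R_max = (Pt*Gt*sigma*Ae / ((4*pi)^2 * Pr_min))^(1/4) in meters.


R^4 = 359041*5665.0*37.099*3.3677 / ((4*pi)^2 * 5.8626e-10) = 2.744919e+18
R_max = 2.744919e+18^0.25 = 40704 m

40704 m


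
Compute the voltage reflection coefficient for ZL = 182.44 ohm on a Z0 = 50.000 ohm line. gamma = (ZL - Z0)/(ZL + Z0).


gamma = (182.44 - 50.000) / (182.44 + 50.000) = 0.5698

0.5698


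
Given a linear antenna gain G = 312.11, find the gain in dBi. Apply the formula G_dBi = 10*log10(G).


G_dBi = 10 * log10(312.11) = 24.94 dBi

24.94 dBi


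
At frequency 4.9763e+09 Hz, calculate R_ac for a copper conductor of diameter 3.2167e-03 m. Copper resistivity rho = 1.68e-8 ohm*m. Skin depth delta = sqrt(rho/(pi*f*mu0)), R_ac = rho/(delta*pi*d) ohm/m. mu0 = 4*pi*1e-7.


delta = sqrt(1.68e-8 / (pi * 4.9763e+09 * 4*pi*1e-7)) = 9.247439e-07 m
R_ac = 1.68e-8 / (9.247439e-07 * pi * 3.2167e-03) = 1.798 ohm/m

1.798 ohm/m


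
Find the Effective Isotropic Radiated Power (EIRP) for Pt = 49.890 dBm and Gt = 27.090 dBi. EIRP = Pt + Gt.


EIRP = Pt + Gt = 49.890 + 27.090 = 76.98 dBm

76.98 dBm


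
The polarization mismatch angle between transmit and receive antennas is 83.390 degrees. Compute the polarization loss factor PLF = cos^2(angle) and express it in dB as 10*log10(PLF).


PLF_linear = cos^2(83.390 deg) = 0.01325043
PLF_dB = 10 * log10(0.01325043) = -18.78 dB

-18.78 dB


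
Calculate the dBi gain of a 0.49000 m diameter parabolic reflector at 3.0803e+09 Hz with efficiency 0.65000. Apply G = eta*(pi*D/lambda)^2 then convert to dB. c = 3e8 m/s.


lambda = c / f = 3.0000e+08 / 3.0803e+09 = 0.09739311 m
G_linear = 0.65000 * (pi * 0.49000 / 0.09739311)^2 = 162.3861
G_dBi = 10 * log10(162.3861) = 22.11 dBi

22.11 dBi


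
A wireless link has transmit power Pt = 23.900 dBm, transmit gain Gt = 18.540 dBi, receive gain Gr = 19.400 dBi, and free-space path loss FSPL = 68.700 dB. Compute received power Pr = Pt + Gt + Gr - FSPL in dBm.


Pr = 23.900 + 18.540 + 19.400 - 68.700 = -6.86 dBm

-6.86 dBm


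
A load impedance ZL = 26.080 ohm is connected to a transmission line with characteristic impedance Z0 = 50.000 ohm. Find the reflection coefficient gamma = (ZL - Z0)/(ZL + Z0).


gamma = (26.080 - 50.000) / (26.080 + 50.000) = -0.3144

-0.3144


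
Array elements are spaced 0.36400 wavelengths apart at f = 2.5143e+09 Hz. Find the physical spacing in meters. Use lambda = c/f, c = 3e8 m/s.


lambda = c / f = 3.0000e+08 / 2.5143e+09 = 0.1193175 m
d = 0.36400 * 0.1193175 = 0.04343 m

0.04343 m


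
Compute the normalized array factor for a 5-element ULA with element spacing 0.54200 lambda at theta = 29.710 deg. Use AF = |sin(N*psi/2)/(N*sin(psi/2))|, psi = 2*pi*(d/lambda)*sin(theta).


psi = 2*pi*0.54200*sin(29.710 deg) = 1.687794 rad
AF = |sin(5*1.687794/2) / (5*sin(1.687794/2))| = 0.2358

0.2358


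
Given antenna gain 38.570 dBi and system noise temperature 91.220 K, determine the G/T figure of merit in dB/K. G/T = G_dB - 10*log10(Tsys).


G/T = 38.570 - 10*log10(91.220) = 38.570 - 19.60090 = 18.97 dB/K

18.97 dB/K


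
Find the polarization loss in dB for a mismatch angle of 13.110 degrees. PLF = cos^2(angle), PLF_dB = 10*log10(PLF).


PLF_linear = cos^2(13.110 deg) = 0.9485521
PLF_dB = 10 * log10(0.9485521) = -0.2294 dB

-0.2294 dB


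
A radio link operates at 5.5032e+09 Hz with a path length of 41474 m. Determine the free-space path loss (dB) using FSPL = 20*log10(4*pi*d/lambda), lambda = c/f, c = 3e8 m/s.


lambda = c / f = 3.0000e+08 / 5.5032e+09 = 0.05451374 m
FSPL = 20 * log10(4*pi*41474/0.05451374) = 139.6 dB

139.6 dB


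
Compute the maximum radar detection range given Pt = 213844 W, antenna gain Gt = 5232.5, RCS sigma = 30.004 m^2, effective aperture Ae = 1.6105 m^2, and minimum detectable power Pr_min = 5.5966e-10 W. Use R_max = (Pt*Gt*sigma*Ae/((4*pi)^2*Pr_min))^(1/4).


R^4 = 213844*5232.5*30.004*1.6105 / ((4*pi)^2 * 5.5966e-10) = 6.117897e+17
R_max = 6.117897e+17^0.25 = 27967 m

27967 m


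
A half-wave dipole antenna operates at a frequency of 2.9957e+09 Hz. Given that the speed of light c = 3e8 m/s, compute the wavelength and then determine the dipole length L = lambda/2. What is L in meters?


lambda = c / f = 3.0000e+08 / 2.9957e+09 = 0.1001435 m
L = lambda / 2 = 0.1001435 / 2 = 0.05007 m

0.05007 m


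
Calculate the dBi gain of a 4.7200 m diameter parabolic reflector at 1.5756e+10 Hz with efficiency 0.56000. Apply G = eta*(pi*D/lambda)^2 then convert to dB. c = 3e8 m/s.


lambda = c / f = 3.0000e+08 / 1.5756e+10 = 0.01904037 m
G_linear = 0.56000 * (pi * 4.7200 / 0.01904037)^2 = 339641.7
G_dBi = 10 * log10(339641.7) = 55.31 dBi

55.31 dBi


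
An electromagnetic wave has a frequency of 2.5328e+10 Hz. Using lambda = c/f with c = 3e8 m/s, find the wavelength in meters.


lambda = c / f = 3.0000e+08 / 2.5328e+10 = 0.01184 m

0.01184 m


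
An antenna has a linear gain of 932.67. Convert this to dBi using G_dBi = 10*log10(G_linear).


G_dBi = 10 * log10(932.67) = 29.70 dBi

29.70 dBi


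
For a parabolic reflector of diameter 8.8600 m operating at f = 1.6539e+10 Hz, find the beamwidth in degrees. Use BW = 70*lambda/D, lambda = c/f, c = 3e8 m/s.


lambda = c / f = 3.0000e+08 / 1.6539e+10 = 0.01813894 m
BW = 70 * 0.01813894 / 8.8600 = 0.1433 deg

0.1433 deg


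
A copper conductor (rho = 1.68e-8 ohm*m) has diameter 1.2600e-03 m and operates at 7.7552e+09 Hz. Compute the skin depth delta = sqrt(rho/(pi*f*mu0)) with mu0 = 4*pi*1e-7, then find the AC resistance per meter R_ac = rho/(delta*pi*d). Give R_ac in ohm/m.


delta = sqrt(1.68e-8 / (pi * 7.7552e+09 * 4*pi*1e-7)) = 7.407613e-07 m
R_ac = 1.68e-8 / (7.407613e-07 * pi * 1.2600e-03) = 5.729 ohm/m

5.729 ohm/m


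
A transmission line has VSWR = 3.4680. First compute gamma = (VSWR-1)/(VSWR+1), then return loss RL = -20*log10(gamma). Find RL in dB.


gamma = (3.4680 - 1) / (3.4680 + 1) = 0.5523724
RL = -20 * log10(0.5523724) = 5.155 dB

5.155 dB


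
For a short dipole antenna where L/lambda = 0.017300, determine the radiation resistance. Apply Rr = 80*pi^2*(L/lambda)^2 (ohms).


Rr = 80 * pi^2 * (0.017300)^2 = 80 * 9.869604 * 2.992900e-04 = 0.2363 ohm

0.2363 ohm


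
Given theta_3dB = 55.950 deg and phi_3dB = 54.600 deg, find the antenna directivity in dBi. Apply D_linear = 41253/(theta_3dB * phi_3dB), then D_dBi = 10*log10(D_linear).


D_linear = 41253 / (55.950 * 54.600) = 13.50401
D_dBi = 10 * log10(13.50401) = 11.30 dBi

11.30 dBi


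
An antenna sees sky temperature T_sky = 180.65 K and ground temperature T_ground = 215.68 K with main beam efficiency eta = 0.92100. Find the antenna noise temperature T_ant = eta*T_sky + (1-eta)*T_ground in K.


T_ant = 0.92100 * 180.65 + (1 - 0.92100) * 215.68 = 183.4 K

183.4 K


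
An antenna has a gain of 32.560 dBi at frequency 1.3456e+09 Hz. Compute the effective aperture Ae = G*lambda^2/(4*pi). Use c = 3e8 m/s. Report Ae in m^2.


lambda = c / f = 3.0000e+08 / 1.3456e+09 = 0.2229489 m
G_linear = 10^(32.560/10) = 1803.018
Ae = G_linear * lambda^2 / (4*pi) = 1803.018 * 0.2229489^2 / (4*pi) = 7.132 m^2

7.132 m^2


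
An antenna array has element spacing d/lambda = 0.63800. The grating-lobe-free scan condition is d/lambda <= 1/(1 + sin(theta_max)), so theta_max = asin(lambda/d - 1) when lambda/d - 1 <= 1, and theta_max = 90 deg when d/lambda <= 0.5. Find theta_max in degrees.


lambda/d - 1 = 1/0.63800 - 1 = 0.5673981
theta_max = asin(0.5673981) = 34.57 deg

34.57 deg


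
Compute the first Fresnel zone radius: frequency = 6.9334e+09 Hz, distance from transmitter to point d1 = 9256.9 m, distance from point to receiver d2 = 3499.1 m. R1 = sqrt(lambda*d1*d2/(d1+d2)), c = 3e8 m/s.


lambda = c / f = 3.0000e+08 / 6.9334e+09 = 0.04326881 m
R1 = sqrt(0.04326881 * 9256.9 * 3499.1 / (9256.9 + 3499.1)) = 10.48 m

10.48 m


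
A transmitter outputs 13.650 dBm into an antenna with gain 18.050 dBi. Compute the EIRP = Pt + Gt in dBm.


EIRP = Pt + Gt = 13.650 + 18.050 = 31.70 dBm

31.70 dBm


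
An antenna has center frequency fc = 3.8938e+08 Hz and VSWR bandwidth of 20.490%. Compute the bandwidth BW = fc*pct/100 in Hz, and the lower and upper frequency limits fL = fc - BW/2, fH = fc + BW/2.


BW = 3.8938e+08 * 20.490/100 = 7.978396e+07 Hz
fL = 3.8938e+08 - 7.978396e+07/2 = 3.495e+08 Hz
fH = 3.8938e+08 + 7.978396e+07/2 = 4.293e+08 Hz

BW=7.978e+07 Hz, fL=3.495e+08 Hz, fH=4.293e+08 Hz


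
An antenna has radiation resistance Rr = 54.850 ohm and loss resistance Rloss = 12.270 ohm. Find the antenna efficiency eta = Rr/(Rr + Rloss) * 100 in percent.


eta = 54.850 / (54.850 + 12.270) * 100 = 81.72%

81.72%


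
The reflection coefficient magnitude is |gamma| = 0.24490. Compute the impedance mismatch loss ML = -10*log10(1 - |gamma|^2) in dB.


ML = -10 * log10(1 - 0.24490^2) = -10 * log10(0.94002399) = 0.2686 dB

0.2686 dB


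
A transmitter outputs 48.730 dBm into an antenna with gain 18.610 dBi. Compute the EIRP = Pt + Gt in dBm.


EIRP = Pt + Gt = 48.730 + 18.610 = 67.34 dBm

67.34 dBm


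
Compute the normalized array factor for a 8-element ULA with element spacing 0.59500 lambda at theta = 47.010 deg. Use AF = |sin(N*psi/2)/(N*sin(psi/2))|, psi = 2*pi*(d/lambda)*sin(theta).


psi = 2*pi*0.59500*sin(47.010 deg) = 2.734607 rad
AF = |sin(8*2.734607/2) / (8*sin(2.734607/2))| = 0.1274

0.1274


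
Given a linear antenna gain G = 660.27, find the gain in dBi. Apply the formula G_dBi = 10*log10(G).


G_dBi = 10 * log10(660.27) = 28.20 dBi

28.20 dBi


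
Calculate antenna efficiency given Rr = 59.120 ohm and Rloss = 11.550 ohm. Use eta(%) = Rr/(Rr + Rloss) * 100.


eta = 59.120 / (59.120 + 11.550) * 100 = 83.66%

83.66%


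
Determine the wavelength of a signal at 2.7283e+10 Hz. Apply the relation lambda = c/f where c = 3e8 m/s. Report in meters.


lambda = c / f = 3.0000e+08 / 2.7283e+10 = 0.01100 m

0.01100 m


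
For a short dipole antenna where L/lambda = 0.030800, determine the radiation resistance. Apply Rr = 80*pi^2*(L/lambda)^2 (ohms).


Rr = 80 * pi^2 * (0.030800)^2 = 80 * 9.869604 * 9.486400e-04 = 0.7490 ohm

0.7490 ohm


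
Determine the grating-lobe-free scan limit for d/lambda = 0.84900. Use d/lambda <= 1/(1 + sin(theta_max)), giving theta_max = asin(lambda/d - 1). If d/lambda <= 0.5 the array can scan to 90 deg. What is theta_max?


lambda/d - 1 = 1/0.84900 - 1 = 0.1778563
theta_max = asin(0.1778563) = 10.24 deg

10.24 deg


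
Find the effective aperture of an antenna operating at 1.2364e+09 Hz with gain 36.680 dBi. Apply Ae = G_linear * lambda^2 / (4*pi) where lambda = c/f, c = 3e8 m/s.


lambda = c / f = 3.0000e+08 / 1.2364e+09 = 0.2426399 m
G_linear = 10^(36.680/10) = 4655.861
Ae = G_linear * lambda^2 / (4*pi) = 4655.861 * 0.2426399^2 / (4*pi) = 21.81 m^2

21.81 m^2


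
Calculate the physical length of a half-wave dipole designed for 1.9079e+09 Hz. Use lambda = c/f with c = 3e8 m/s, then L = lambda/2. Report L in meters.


lambda = c / f = 3.0000e+08 / 1.9079e+09 = 0.1572409 m
L = lambda / 2 = 0.1572409 / 2 = 0.07862 m

0.07862 m


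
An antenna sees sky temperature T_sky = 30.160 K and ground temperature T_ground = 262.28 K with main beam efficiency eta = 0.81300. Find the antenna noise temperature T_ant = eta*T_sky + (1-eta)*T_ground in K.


T_ant = 0.81300 * 30.160 + (1 - 0.81300) * 262.28 = 73.57 K

73.57 K


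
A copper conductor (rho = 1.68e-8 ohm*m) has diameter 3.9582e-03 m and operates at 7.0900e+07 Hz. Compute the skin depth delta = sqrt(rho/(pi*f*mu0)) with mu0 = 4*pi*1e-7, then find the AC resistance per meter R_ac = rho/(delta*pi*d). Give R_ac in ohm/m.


delta = sqrt(1.68e-8 / (pi * 7.0900e+07 * 4*pi*1e-7)) = 7.747323e-06 m
R_ac = 1.68e-8 / (7.747323e-06 * pi * 3.9582e-03) = 0.1744 ohm/m

0.1744 ohm/m


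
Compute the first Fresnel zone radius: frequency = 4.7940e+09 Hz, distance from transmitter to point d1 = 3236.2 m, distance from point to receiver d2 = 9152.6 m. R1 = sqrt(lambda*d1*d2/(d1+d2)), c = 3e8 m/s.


lambda = c / f = 3.0000e+08 / 4.7940e+09 = 0.06257822 m
R1 = sqrt(0.06257822 * 3236.2 * 9152.6 / (3236.2 + 9152.6)) = 12.23 m

12.23 m


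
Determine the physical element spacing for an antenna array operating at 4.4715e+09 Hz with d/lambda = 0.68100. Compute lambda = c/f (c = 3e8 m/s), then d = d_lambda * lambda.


lambda = c / f = 3.0000e+08 / 4.4715e+09 = 0.06709158 m
d = 0.68100 * 0.06709158 = 0.04569 m

0.04569 m


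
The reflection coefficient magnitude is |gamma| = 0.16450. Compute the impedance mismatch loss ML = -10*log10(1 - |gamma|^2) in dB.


ML = -10 * log10(1 - 0.16450^2) = -10 * log10(0.97293975) = 0.1191 dB

0.1191 dB


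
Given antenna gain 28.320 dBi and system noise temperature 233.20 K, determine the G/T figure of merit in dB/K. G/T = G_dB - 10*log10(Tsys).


G/T = 28.320 - 10*log10(233.20) = 28.320 - 23.67729 = 4.643 dB/K

4.643 dB/K


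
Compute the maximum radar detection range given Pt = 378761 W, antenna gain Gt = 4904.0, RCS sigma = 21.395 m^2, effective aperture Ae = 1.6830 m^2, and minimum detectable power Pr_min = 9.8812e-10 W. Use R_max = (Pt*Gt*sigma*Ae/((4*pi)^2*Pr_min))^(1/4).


R^4 = 378761*4904.0*21.395*1.6830 / ((4*pi)^2 * 9.8812e-10) = 4.286301e+17
R_max = 4.286301e+17^0.25 = 25587 m

25587 m


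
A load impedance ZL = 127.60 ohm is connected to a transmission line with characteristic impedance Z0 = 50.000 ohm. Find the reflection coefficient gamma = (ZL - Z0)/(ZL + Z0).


gamma = (127.60 - 50.000) / (127.60 + 50.000) = 0.4369

0.4369


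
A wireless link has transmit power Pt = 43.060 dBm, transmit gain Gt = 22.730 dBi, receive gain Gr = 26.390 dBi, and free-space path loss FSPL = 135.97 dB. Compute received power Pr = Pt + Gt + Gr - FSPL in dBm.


Pr = 43.060 + 22.730 + 26.390 - 135.97 = -43.79 dBm

-43.79 dBm


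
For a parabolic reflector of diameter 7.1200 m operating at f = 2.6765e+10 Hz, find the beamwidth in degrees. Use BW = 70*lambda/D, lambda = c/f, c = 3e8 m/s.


lambda = c / f = 3.0000e+08 / 2.6765e+10 = 0.01120867 m
BW = 70 * 0.01120867 / 7.1200 = 0.1102 deg

0.1102 deg


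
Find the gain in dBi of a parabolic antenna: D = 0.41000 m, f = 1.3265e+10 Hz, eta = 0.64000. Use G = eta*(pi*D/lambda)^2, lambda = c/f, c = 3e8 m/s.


lambda = c / f = 3.0000e+08 / 1.3265e+10 = 0.02261591 m
G_linear = 0.64000 * (pi * 0.41000 / 0.02261591)^2 = 2075.962
G_dBi = 10 * log10(2075.962) = 33.17 dBi

33.17 dBi


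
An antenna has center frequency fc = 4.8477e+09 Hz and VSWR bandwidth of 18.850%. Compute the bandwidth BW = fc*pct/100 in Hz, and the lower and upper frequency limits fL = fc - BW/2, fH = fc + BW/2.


BW = 4.8477e+09 * 18.850/100 = 9.137914e+08 Hz
fL = 4.8477e+09 - 9.137914e+08/2 = 4.391e+09 Hz
fH = 4.8477e+09 + 9.137914e+08/2 = 5.305e+09 Hz

BW=9.138e+08 Hz, fL=4.391e+09 Hz, fH=5.305e+09 Hz


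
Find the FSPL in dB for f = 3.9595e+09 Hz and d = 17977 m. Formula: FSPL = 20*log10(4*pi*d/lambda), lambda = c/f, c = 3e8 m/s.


lambda = c / f = 3.0000e+08 / 3.9595e+09 = 0.07576714 m
FSPL = 20 * log10(4*pi*17977/0.07576714) = 129.5 dB

129.5 dB


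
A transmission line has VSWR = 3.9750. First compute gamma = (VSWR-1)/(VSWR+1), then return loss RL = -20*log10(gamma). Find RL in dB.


gamma = (3.9750 - 1) / (3.9750 + 1) = 0.5979899
RL = -20 * log10(0.5979899) = 4.466 dB

4.466 dB


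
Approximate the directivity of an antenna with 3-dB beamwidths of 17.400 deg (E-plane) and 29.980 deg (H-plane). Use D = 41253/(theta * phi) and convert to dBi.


D_linear = 41253 / (17.400 * 29.980) = 79.08146
D_dBi = 10 * log10(79.08146) = 18.98 dBi

18.98 dBi


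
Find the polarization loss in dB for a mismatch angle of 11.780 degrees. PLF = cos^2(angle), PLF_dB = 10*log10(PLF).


PLF_linear = cos^2(11.780 deg) = 0.9583210
PLF_dB = 10 * log10(0.9583210) = -0.1849 dB

-0.1849 dB


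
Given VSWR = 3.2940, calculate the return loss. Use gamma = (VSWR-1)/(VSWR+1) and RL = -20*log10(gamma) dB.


gamma = (3.2940 - 1) / (3.2940 + 1) = 0.5342338
RL = -20 * log10(0.5342338) = 5.445 dB

5.445 dB


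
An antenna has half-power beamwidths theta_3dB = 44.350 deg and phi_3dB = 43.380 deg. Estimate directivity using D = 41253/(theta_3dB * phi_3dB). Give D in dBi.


D_linear = 41253 / (44.350 * 43.380) = 21.44235
D_dBi = 10 * log10(21.44235) = 13.31 dBi

13.31 dBi


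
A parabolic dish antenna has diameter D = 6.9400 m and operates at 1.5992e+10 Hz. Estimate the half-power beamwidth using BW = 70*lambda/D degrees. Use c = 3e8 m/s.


lambda = c / f = 3.0000e+08 / 1.5992e+10 = 0.01875938 m
BW = 70 * 0.01875938 / 6.9400 = 0.1892 deg

0.1892 deg


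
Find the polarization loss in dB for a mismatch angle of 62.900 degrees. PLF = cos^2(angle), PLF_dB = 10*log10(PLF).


PLF_linear = cos^2(62.900 deg) = 0.2075212
PLF_dB = 10 * log10(0.2075212) = -6.829 dB

-6.829 dB


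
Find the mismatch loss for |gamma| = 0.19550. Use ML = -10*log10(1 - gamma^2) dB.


ML = -10 * log10(1 - 0.19550^2) = -10 * log10(0.96177975) = 0.1692 dB

0.1692 dB


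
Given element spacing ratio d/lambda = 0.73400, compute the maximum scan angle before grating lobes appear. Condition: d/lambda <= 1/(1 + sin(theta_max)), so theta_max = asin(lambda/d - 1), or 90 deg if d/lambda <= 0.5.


lambda/d - 1 = 1/0.73400 - 1 = 0.3623978
theta_max = asin(0.3623978) = 21.25 deg

21.25 deg


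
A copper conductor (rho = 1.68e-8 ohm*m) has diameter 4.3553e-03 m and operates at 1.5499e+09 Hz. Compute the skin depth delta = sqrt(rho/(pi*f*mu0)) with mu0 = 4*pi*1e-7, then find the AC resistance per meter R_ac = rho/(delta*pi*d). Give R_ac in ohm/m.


delta = sqrt(1.68e-8 / (pi * 1.5499e+09 * 4*pi*1e-7)) = 1.657002e-06 m
R_ac = 1.68e-8 / (1.657002e-06 * pi * 4.3553e-03) = 0.7410 ohm/m

0.7410 ohm/m


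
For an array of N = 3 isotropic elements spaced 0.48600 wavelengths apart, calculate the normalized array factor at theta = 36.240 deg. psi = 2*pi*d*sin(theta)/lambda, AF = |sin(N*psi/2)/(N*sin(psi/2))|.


psi = 2*pi*0.48600*sin(36.240 deg) = 1.805210 rad
AF = |sin(3*1.805210/2) / (3*sin(1.805210/2))| = 0.1785

0.1785


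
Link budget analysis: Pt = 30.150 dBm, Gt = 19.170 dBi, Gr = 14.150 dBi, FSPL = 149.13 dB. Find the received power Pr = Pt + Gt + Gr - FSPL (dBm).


Pr = 30.150 + 19.170 + 14.150 - 149.13 = -85.66 dBm

-85.66 dBm


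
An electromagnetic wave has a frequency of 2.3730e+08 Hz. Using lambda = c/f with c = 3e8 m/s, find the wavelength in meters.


lambda = c / f = 3.0000e+08 / 2.3730e+08 = 1.264 m

1.264 m


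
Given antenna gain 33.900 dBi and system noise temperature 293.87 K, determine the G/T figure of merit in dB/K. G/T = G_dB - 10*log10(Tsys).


G/T = 33.900 - 10*log10(293.87) = 33.900 - 24.68155 = 9.218 dB/K

9.218 dB/K


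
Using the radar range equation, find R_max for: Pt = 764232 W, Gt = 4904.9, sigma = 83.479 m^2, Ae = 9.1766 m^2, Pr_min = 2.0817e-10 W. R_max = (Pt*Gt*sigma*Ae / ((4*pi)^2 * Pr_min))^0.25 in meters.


R^4 = 764232*4904.9*83.479*9.1766 / ((4*pi)^2 * 2.0817e-10) = 8.735274e+19
R_max = 8.735274e+19^0.25 = 96676 m

96676 m


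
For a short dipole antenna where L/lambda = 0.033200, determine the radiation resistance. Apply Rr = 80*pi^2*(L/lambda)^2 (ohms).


Rr = 80 * pi^2 * (0.033200)^2 = 80 * 9.869604 * 1.102240e-03 = 0.8703 ohm

0.8703 ohm


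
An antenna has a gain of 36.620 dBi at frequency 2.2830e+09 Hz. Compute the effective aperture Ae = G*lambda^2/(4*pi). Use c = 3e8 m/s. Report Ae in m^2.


lambda = c / f = 3.0000e+08 / 2.2830e+09 = 0.1314060 m
G_linear = 10^(36.620/10) = 4591.980
Ae = G_linear * lambda^2 / (4*pi) = 4591.980 * 0.1314060^2 / (4*pi) = 6.310 m^2

6.310 m^2


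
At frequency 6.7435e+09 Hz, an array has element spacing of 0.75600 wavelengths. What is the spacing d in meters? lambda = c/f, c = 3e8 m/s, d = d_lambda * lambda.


lambda = c / f = 3.0000e+08 / 6.7435e+09 = 0.04448728 m
d = 0.75600 * 0.04448728 = 0.03363 m

0.03363 m


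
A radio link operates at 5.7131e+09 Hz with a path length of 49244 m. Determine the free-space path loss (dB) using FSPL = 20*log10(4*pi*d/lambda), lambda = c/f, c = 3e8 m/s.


lambda = c / f = 3.0000e+08 / 5.7131e+09 = 0.05251090 m
FSPL = 20 * log10(4*pi*49244/0.05251090) = 141.4 dB

141.4 dB


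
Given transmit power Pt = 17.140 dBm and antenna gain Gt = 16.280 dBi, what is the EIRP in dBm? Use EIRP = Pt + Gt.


EIRP = Pt + Gt = 17.140 + 16.280 = 33.42 dBm

33.42 dBm


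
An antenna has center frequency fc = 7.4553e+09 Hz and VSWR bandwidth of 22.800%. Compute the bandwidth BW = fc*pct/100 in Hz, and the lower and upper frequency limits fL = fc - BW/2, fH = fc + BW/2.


BW = 7.4553e+09 * 22.800/100 = 1.699808e+09 Hz
fL = 7.4553e+09 - 1.699808e+09/2 = 6.605e+09 Hz
fH = 7.4553e+09 + 1.699808e+09/2 = 8.305e+09 Hz

BW=1.700e+09 Hz, fL=6.605e+09 Hz, fH=8.305e+09 Hz


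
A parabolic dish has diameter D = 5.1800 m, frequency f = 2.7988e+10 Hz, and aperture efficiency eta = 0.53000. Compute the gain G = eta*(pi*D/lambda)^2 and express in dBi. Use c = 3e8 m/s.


lambda = c / f = 3.0000e+08 / 2.7988e+10 = 0.01071888 m
G_linear = 0.53000 * (pi * 5.1800 / 0.01071888)^2 = 1.221621e+06
G_dBi = 10 * log10(1.221621e+06) = 60.87 dBi

60.87 dBi


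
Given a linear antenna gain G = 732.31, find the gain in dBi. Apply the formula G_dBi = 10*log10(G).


G_dBi = 10 * log10(732.31) = 28.65 dBi

28.65 dBi


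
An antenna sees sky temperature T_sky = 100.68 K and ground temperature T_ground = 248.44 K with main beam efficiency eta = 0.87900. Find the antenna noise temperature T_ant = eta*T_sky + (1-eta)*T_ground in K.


T_ant = 0.87900 * 100.68 + (1 - 0.87900) * 248.44 = 118.6 K

118.6 K


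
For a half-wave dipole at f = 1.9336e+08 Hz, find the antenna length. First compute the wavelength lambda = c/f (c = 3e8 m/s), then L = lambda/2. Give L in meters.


lambda = c / f = 3.0000e+08 / 1.9336e+08 = 1.551510 m
L = lambda / 2 = 1.551510 / 2 = 0.7758 m

0.7758 m


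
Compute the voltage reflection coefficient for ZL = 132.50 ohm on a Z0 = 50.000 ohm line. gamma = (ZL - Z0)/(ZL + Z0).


gamma = (132.50 - 50.000) / (132.50 + 50.000) = 0.4521

0.4521


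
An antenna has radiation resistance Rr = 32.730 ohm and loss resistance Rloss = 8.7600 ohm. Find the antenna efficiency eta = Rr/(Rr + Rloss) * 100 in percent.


eta = 32.730 / (32.730 + 8.7600) * 100 = 78.89%

78.89%


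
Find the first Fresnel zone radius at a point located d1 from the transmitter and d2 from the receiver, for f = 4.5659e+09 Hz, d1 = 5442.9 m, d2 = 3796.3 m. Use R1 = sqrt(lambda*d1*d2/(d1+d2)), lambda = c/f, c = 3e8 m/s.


lambda = c / f = 3.0000e+08 / 4.5659e+09 = 0.06570446 m
R1 = sqrt(0.06570446 * 5442.9 * 3796.3 / (5442.9 + 3796.3)) = 12.12 m

12.12 m


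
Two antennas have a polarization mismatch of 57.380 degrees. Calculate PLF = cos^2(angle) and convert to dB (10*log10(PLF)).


PLF_linear = cos^2(57.380 deg) = 0.2905909
PLF_dB = 10 * log10(0.2905909) = -5.367 dB

-5.367 dB


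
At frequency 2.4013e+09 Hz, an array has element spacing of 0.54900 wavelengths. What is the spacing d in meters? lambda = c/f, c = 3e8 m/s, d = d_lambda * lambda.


lambda = c / f = 3.0000e+08 / 2.4013e+09 = 0.1249323 m
d = 0.54900 * 0.1249323 = 0.06859 m

0.06859 m


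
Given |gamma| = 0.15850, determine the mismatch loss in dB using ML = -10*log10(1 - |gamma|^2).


ML = -10 * log10(1 - 0.15850^2) = -10 * log10(0.97487775) = 0.1105 dB

0.1105 dB


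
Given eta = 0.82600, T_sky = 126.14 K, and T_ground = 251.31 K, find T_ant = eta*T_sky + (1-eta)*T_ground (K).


T_ant = 0.82600 * 126.14 + (1 - 0.82600) * 251.31 = 147.9 K

147.9 K


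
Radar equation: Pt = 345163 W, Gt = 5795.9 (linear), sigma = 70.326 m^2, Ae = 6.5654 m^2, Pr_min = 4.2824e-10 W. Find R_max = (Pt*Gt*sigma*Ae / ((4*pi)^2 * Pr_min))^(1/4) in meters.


R^4 = 345163*5795.9*70.326*6.5654 / ((4*pi)^2 * 4.2824e-10) = 1.365889e+19
R_max = 1.365889e+19^0.25 = 60793 m

60793 m


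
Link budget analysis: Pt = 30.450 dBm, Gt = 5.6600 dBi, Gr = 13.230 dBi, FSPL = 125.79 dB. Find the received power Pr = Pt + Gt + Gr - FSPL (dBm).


Pr = 30.450 + 5.6600 + 13.230 - 125.79 = -76.45 dBm

-76.45 dBm


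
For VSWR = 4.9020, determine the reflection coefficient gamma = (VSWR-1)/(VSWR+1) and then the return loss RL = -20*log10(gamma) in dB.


gamma = (4.9020 - 1) / (4.9020 + 1) = 0.6611318
RL = -20 * log10(0.6611318) = 3.594 dB

3.594 dB


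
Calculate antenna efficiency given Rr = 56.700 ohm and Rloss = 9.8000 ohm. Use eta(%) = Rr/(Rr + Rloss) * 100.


eta = 56.700 / (56.700 + 9.8000) * 100 = 85.26%

85.26%


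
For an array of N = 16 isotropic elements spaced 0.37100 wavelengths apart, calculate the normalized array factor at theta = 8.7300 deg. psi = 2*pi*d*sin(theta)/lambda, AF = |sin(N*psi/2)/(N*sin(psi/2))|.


psi = 2*pi*0.37100*sin(8.7300 deg) = 0.3538048 rad
AF = |sin(16*0.3538048/2) / (16*sin(0.3538048/2))| = 0.1087

0.1087


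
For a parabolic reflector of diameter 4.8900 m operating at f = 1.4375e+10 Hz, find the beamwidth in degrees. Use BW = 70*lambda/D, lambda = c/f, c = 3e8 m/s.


lambda = c / f = 3.0000e+08 / 1.4375e+10 = 0.02086957 m
BW = 70 * 0.02086957 / 4.8900 = 0.2987 deg

0.2987 deg


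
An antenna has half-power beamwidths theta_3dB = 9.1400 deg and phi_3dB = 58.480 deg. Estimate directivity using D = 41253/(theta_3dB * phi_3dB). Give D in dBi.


D_linear = 41253 / (9.1400 * 58.480) = 77.17950
D_dBi = 10 * log10(77.17950) = 18.88 dBi

18.88 dBi


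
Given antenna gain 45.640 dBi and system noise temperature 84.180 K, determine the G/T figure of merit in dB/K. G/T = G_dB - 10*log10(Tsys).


G/T = 45.640 - 10*log10(84.180) = 45.640 - 19.25209 = 26.39 dB/K

26.39 dB/K


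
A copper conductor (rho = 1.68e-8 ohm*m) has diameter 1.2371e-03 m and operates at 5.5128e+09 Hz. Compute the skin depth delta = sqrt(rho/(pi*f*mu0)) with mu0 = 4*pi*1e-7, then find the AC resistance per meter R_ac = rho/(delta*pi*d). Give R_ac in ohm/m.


delta = sqrt(1.68e-8 / (pi * 5.5128e+09 * 4*pi*1e-7)) = 8.785949e-07 m
R_ac = 1.68e-8 / (8.785949e-07 * pi * 1.2371e-03) = 4.920 ohm/m

4.920 ohm/m


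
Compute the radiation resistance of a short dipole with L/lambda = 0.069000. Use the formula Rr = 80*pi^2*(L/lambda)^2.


Rr = 80 * pi^2 * (0.069000)^2 = 80 * 9.869604 * 4.761000e-03 = 3.759 ohm

3.759 ohm


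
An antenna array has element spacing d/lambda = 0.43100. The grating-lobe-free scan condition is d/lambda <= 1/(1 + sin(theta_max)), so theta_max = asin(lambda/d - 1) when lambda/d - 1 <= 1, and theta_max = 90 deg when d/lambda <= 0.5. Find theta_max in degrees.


lambda/d - 1 = 1/0.43100 - 1 = 1.320186 >= 1
d/lambda <= 0.5, so the array can scan to endfire without grating lobes: theta_max = 90 deg

90 deg


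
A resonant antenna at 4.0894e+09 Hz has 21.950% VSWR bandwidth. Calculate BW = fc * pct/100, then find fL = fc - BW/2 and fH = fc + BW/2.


BW = 4.0894e+09 * 21.950/100 = 8.976233e+08 Hz
fL = 4.0894e+09 - 8.976233e+08/2 = 3.641e+09 Hz
fH = 4.0894e+09 + 8.976233e+08/2 = 4.538e+09 Hz

BW=8.976e+08 Hz, fL=3.641e+09 Hz, fH=4.538e+09 Hz


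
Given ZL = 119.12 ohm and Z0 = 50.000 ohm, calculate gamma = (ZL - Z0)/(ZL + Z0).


gamma = (119.12 - 50.000) / (119.12 + 50.000) = 0.4087

0.4087


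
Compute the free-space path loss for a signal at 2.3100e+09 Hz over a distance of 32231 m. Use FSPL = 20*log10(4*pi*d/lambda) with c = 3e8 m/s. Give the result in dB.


lambda = c / f = 3.0000e+08 / 2.3100e+09 = 0.1298701 m
FSPL = 20 * log10(4*pi*32231/0.1298701) = 129.9 dB

129.9 dB


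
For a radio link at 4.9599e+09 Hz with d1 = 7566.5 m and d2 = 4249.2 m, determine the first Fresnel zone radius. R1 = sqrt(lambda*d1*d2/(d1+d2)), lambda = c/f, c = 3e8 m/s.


lambda = c / f = 3.0000e+08 / 4.9599e+09 = 0.06048509 m
R1 = sqrt(0.06048509 * 7566.5 * 4249.2 / (7566.5 + 4249.2)) = 12.83 m

12.83 m


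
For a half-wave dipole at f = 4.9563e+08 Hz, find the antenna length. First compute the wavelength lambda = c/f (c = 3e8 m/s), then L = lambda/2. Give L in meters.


lambda = c / f = 3.0000e+08 / 4.9563e+08 = 0.6052902 m
L = lambda / 2 = 0.6052902 / 2 = 0.3026 m

0.3026 m


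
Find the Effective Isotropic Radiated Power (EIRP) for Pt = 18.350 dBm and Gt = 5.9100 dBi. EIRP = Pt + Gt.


EIRP = Pt + Gt = 18.350 + 5.9100 = 24.26 dBm

24.26 dBm


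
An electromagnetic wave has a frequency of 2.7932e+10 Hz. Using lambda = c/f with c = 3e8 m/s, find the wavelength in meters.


lambda = c / f = 3.0000e+08 / 2.7932e+10 = 0.01074 m

0.01074 m


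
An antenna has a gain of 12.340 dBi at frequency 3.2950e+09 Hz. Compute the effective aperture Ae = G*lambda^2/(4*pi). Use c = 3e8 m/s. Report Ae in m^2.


lambda = c / f = 3.0000e+08 / 3.2950e+09 = 0.09104704 m
G_linear = 10^(12.340/10) = 17.13957
Ae = G_linear * lambda^2 / (4*pi) = 17.13957 * 0.09104704^2 / (4*pi) = 0.01131 m^2

0.01131 m^2


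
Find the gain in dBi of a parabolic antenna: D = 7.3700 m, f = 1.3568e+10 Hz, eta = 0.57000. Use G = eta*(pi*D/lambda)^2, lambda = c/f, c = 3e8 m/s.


lambda = c / f = 3.0000e+08 / 1.3568e+10 = 0.02211085 m
G_linear = 0.57000 * (pi * 7.3700 / 0.02211085)^2 = 625026.9
G_dBi = 10 * log10(625026.9) = 57.96 dBi

57.96 dBi


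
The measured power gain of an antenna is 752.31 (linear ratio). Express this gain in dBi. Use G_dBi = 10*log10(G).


G_dBi = 10 * log10(752.31) = 28.76 dBi

28.76 dBi


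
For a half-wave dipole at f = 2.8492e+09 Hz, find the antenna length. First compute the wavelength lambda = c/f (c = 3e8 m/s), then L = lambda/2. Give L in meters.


lambda = c / f = 3.0000e+08 / 2.8492e+09 = 0.1052927 m
L = lambda / 2 = 0.1052927 / 2 = 0.05265 m

0.05265 m


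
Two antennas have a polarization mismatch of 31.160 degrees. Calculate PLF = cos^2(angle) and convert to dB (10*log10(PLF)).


PLF_linear = cos^2(31.160 deg) = 0.7322665
PLF_dB = 10 * log10(0.7322665) = -1.353 dB

-1.353 dB


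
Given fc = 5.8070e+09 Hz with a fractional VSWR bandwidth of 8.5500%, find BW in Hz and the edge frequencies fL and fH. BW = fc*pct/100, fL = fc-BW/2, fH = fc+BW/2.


BW = 5.8070e+09 * 8.5500/100 = 4.964985e+08 Hz
fL = 5.8070e+09 - 4.964985e+08/2 = 5.559e+09 Hz
fH = 5.8070e+09 + 4.964985e+08/2 = 6.055e+09 Hz

BW=4.965e+08 Hz, fL=5.559e+09 Hz, fH=6.055e+09 Hz
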